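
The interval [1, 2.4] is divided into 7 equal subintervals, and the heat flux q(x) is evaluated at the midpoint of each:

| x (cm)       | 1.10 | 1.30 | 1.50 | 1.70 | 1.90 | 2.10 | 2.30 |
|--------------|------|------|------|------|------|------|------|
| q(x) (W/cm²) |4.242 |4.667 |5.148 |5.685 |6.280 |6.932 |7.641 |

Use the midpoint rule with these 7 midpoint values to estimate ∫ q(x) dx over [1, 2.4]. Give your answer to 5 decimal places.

h = 0.2, n = 7.
h·[y(m₁) + y(m₂) + y(m₃) + y(m₄) + y(m₅) + y(m₆) + y(m₇)] = 0.2·(40.595) = 8.11900.

8.11900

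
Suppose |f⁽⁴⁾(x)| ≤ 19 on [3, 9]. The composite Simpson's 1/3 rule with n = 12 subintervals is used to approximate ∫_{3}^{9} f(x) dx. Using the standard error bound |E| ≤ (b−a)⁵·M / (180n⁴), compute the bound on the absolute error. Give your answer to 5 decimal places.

|E| ≤ (6)⁵·19 / (180·12⁴) = 147744/3732480 = 0.03958.

0.03958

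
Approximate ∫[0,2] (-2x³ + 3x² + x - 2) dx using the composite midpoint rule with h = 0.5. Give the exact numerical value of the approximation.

h = (2 − 0)/4 = 0.5.
Midpoints m₁,…,m₄ = 0.25, 0.75, 1.25, 1.75.
f(m₁)=-1.59375, f(m₂)=-0.40625, f(m₃)=0.03125, f(m₄)=-1.78125.
h·[f(m₁) + f(m₂) + f(m₃) + f(m₄)] = 0.5·(-3.75) = -1.875.

-1.875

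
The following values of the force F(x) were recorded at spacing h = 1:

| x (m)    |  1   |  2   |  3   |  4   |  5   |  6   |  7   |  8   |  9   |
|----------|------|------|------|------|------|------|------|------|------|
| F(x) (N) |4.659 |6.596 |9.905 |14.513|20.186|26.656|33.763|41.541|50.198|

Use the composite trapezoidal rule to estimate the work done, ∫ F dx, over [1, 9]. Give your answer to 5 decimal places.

180.58850

h = 1, n = 8.
(h/2)·[y₀ + 2y₁ + 2y₂ + 2y₃ + 2y₄ + 2y₅ + 2y₆ + 2y₇ + y₈] = 0.5·(361.177) = 180.58850.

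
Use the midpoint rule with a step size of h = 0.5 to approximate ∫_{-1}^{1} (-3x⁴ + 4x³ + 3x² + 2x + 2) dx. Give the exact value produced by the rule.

h = (1 − (-1))/4 = 0.5.
Midpoints m₁,…,m₄ = -0.75, -0.25, 0.25, 0.75.
f(m₁)=-0.44921875, f(m₂)=1.61328125, f(m₃)=2.73828125, f(m₄)=5.92578125.
h·[f(m₁) + f(m₂) + f(m₃) + f(m₄)] = 0.5·(9.828125) = 4.9140625.

4.9140625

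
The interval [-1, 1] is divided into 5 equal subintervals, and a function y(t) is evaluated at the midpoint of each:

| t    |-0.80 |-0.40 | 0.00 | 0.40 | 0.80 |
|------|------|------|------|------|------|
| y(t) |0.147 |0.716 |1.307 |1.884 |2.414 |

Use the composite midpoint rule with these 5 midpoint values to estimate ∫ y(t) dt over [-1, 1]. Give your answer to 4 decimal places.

2.5872

h = 0.4, n = 5.
h·[y(m₁) + y(m₂) + y(m₃) + y(m₄) + y(m₅)] = 0.4·(6.468) = 2.5872.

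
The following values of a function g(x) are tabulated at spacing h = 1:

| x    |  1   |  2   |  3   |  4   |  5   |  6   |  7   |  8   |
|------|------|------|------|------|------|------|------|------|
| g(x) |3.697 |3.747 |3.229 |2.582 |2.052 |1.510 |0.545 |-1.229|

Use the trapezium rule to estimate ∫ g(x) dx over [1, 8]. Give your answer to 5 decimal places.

h = 1, n = 7.
(h/2)·[y₀ + 2y₁ + 2y₂ + 2y₃ + 2y₄ + 2y₅ + 2y₆ + y₇] = 0.5·(29.798) = 14.89900.

14.89900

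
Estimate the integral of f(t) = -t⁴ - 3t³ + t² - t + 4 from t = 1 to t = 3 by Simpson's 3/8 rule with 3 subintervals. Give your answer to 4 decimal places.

-95.8519

h = (3 − 1)/3 = 0.666667.
Nodes t₀,…,t₃ = 1, 1.666667, 2.333333, 3.
f(t) = -t⁴ - 3t³ + t² - t + 4: f₀=0, f₁=-16.493827, f₂=-60.641975, f₃=-152.
(3h/8)·[f₀ + 3f₁ + 3f₂ + f₃] = 0.25·(-383.407407) = -95.8519.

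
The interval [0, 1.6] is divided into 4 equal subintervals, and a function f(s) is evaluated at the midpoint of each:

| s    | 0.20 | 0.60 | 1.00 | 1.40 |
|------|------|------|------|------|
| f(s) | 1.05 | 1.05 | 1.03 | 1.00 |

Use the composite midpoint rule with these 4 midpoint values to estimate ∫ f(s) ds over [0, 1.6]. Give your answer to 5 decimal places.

h = 0.4, n = 4.
h·[y(m₁) + y(m₂) + y(m₃) + y(m₄)] = 0.4·(4.13) = 1.65200.

1.65200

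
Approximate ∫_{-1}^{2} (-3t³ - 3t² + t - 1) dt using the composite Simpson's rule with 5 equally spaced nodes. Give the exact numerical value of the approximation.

-21.75

h = (2 − (-1))/4 = 0.75.
Nodes t₀,…,t₄ = -1, -0.25, 0.5, 1.25, 2.
f(t) = -3t³ - 3t² + t - 1: f₀=-2, f₁=-1.390625, f₂=-1.625, f₃=-10.296875, f₄=-35.
(h/3)·[f₀ + 4f₁ + 2f₂ + 4f₃ + f₄] = 0.25·(-87) = -21.75.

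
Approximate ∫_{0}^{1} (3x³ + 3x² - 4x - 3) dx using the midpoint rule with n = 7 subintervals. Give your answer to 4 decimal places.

-3.2628

h = (1 − 0)/7 = 0.142857.
Midpoints m₁,…,m₇ = 0.071429, 0.214286, 0.357143, 0.5, 0.642857, 0.785714, 0.928571.
f(m₁)=-3.269315, f(m₂)=-3.689869, f(m₃)=-3.909257, f(m₄)=-3.875, f(m₅)=-3.534621, f(m₆)=-2.835641, f(m₇)=-1.725583.
h·[f(m₁) + f(m₂) + f(m₃) + f(m₄) + f(m₅) + f(m₆) + f(m₇)] = 0.142857·(-22.839286) = -3.2628.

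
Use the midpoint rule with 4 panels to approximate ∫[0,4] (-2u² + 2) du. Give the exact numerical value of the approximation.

h = (4 − 0)/4 = 1.
Midpoints m₁,…,m₄ = 0.5, 1.5, 2.5, 3.5.
f(m₁)=1.5, f(m₂)=-2.5, f(m₃)=-10.5, f(m₄)=-22.5.
h·[f(m₁) + f(m₂) + f(m₃) + f(m₄)] = 1·(-34) = -34.

-34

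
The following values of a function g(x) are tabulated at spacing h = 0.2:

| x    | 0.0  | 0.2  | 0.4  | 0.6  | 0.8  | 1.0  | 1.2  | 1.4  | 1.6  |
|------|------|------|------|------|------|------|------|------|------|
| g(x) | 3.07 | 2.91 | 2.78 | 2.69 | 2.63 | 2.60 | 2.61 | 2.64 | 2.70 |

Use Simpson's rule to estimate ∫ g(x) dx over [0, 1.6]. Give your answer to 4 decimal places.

4.3447

h = 0.2, n = 8.
(h/3)·[y₀ + 4y₁ + 2y₂ + 4y₃ + 2y₄ + 4y₅ + 2y₆ + 4y₇ + y₈] = 0.066667·(65.17) = 4.3447.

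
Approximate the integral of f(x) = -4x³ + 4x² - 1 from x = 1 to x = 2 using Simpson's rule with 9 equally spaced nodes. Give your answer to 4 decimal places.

h = (2 − 1)/8 = 0.125.
Nodes x₀,…,x₈ = 1, 1.125, 1.25, 1.375, 1.5, 1.625, 1.75, 1.875, 2.
f(x) = -4x³ + 4x² - 1: f₀=-1, f₁=-1.6328125, f₂=-2.5625, f₃=-3.8359375, f₄=-5.5, f₅=-7.6015625, f₆=-10.1875, f₇=-13.3046875, f₈=-17.
(h/3)·[f₀ + 4f₁ + 2f₂ + 4f₃ + 2f₄ + 4f₅ + 2f₆ + 4f₇ + f₈] = 0.041667·(-160) = -6.6667.

-6.6667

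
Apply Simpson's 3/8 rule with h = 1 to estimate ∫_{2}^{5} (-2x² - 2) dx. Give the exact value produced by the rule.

-84

h = (5 − 2)/3 = 1.
Nodes x₀,…,x₃ = 2, 3, 4, 5.
f(x) = -2x² - 2: f₀=-10, f₁=-20, f₂=-34, f₃=-52.
(3h/8)·[f₀ + 3f₁ + 3f₂ + f₃] = 0.375·(-224) = -84.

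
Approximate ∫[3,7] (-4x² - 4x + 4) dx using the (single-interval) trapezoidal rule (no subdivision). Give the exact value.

-528

T = (b−a)/2 · [f(3) + f(7)] = 2·[(-44) + (-220)] = -528.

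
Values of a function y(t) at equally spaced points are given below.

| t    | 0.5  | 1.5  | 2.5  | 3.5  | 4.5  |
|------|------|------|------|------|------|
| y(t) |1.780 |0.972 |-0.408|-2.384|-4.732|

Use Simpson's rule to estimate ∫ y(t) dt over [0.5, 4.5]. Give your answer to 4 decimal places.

-3.1387

h = 1, n = 4.
(h/3)·[y₀ + 4y₁ + 2y₂ + 4y₃ + y₄] = 0.333333·(-9.416) = -3.1387.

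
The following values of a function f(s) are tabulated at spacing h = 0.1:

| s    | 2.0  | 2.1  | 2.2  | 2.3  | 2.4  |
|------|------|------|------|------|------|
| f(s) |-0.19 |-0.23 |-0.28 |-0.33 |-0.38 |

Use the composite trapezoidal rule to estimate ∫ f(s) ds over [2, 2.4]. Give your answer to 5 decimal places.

-0.11250

h = 0.1, n = 4.
(h/2)·[y₀ + 2y₁ + 2y₂ + 2y₃ + y₄] = 0.05·(-2.25) = -0.11250.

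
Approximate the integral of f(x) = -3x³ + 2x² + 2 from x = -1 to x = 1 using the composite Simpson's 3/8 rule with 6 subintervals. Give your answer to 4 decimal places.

5.3333

h = (1 − (-1))/6 = 0.333333.
Nodes x₀,…,x₆ = -1, -0.666667, -0.333333, 0, 0.333333, 0.666667, 1.
f(x) = -3x³ + 2x² + 2: f₀=7, f₁=3.777778, f₂=2.333333, f₃=2, f₄=2.111111, f₅=2, f₆=1.
(3h/8)·[f₀ + 3f₁ + 3f₂ + 2f₃ + 3f₄ + 3f₅ + f₆] = 0.125·(42.666667) = 5.3333.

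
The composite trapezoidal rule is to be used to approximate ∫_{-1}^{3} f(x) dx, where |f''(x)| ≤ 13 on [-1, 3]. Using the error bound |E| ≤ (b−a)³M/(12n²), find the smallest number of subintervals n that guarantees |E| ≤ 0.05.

Need 832/(12n²) ≤ 0.05.
n² ≥ 832/(12·0.05) = 1386.67 ⇒ n ≥ 37.2380, so the smallest n is 38.

38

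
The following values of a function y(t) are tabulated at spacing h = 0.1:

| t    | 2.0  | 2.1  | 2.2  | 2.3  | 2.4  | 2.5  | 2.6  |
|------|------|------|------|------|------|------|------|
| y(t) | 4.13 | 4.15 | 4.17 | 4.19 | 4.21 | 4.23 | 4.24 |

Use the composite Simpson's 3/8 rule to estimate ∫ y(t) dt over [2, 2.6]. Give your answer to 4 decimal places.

h = 0.1, n = 6.
(3h/8)·[y₀ + 3y₁ + 3y₂ + 2y₃ + 3y₄ + 3y₅ + y₆] = 0.0375·(67.03) = 2.5136.

2.5136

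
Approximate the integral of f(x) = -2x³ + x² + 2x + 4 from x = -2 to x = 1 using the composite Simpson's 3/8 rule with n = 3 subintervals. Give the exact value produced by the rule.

19.5

h = (1 − (-2))/3 = 1.
Nodes x₀,…,x₃ = -2, -1, 0, 1.
f(x) = -2x³ + x² + 2x + 4: f₀=20, f₁=5, f₂=4, f₃=5.
(3h/8)·[f₀ + 3f₁ + 3f₂ + f₃] = 0.375·(52) = 19.5.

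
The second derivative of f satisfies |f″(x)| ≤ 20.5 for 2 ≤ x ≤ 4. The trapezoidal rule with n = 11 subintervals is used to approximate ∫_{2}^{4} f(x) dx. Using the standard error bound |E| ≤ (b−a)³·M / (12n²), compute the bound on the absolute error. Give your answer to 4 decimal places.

|E| ≤ (2)³·20.5 / (12·11²) = 164/1452 = 0.1129.

0.1129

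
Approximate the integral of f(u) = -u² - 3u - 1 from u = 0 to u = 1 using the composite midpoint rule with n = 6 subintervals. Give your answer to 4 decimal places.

-2.8310

h = (1 − 0)/6 = 0.166667.
Midpoints m₁,…,m₆ = 0.083333, 0.25, 0.416667, 0.583333, 0.75, 0.916667.
f(m₁)=-1.256944, f(m₂)=-1.8125, f(m₃)=-2.423611, f(m₄)=-3.090278, f(m₅)=-3.8125, f(m₆)=-4.590278.
h·[f(m₁) + f(m₂) + f(m₃) + f(m₄) + f(m₅) + f(m₆)] = 0.166667·(-16.986111) = -2.8310.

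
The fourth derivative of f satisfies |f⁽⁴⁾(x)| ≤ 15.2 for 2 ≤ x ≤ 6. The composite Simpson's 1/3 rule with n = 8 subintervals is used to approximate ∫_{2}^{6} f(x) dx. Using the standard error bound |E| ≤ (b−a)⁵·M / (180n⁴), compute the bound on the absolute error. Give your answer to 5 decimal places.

0.02111

|E| ≤ (4)⁵·15.2 / (180·8⁴) = 15564.8/737280 = 0.02111.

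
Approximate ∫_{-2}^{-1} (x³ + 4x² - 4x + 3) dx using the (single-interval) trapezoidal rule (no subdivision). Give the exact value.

14.5

T = (b−a)/2 · [f(-2) + f(-1)] = 0.5·[19 + 10] = 14.5.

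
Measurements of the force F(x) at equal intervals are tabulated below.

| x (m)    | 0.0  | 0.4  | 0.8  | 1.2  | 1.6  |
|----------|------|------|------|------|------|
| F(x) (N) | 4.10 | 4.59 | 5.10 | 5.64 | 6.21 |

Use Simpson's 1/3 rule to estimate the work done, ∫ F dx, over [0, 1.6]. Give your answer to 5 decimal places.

8.19067

h = 0.4, n = 4.
(h/3)·[y₀ + 4y₁ + 2y₂ + 4y₃ + y₄] = 0.133333·(61.43) = 8.19067.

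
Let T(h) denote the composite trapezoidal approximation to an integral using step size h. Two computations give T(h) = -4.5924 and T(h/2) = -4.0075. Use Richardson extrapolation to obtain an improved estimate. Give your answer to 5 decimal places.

-3.81253

R = (4·T(h/2) − T(h)) / 3 = (4·(-4.0075) − (-4.5924))/3 = (-11.4376)/3 = -3.81253.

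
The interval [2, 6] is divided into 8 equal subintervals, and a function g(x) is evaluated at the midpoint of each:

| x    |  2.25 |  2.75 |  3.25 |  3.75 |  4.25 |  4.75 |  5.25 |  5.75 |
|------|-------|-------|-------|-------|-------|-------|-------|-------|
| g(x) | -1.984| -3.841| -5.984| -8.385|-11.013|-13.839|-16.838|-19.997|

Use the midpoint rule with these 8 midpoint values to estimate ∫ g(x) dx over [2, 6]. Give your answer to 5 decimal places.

h = 0.5, n = 8.
h·[y(m₁) + y(m₂) + y(m₃) + y(m₄) + y(m₅) + y(m₆) + y(m₇) + y(m₈)] = 0.5·(-81.881) = -40.94050.

-40.94050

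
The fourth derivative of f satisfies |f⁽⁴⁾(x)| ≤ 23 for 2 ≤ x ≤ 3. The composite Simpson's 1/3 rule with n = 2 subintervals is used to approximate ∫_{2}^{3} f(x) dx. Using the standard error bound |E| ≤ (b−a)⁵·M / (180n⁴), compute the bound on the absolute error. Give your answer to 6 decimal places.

0.007986

|E| ≤ (1)⁵·23 / (180·2⁴) = 23/2880 = 0.007986.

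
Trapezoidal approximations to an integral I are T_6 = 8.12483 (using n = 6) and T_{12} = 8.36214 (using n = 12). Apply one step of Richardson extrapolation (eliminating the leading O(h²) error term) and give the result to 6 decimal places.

R = (4·T_{12} − T_6) / 3 = (4·8.36214 − 8.12483)/3 = (25.32373)/3 = 8.441243.

8.441243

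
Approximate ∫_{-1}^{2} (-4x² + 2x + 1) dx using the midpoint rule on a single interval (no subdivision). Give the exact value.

3

M = (b−a)·f(0.5) = 3·(1) = 3.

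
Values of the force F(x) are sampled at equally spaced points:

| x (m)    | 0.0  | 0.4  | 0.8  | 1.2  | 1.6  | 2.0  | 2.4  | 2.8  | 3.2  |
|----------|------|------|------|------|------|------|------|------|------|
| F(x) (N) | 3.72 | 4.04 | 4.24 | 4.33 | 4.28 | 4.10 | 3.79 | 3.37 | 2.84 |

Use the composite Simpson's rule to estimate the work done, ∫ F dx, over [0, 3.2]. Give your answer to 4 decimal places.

12.6053

h = 0.4, n = 8.
(h/3)·[y₀ + 4y₁ + 2y₂ + 4y₃ + 2y₄ + 4y₅ + 2y₆ + 4y₇ + y₈] = 0.133333·(94.54) = 12.6053.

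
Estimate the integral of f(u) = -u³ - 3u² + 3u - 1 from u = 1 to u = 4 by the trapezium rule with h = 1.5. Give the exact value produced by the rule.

-119.0625

h = (4 − 1)/2 = 1.5.
Nodes u₀,…,u₂ = 1, 2.5, 4.
f(u) = -u³ - 3u² + 3u - 1: f₀=-2, f₁=-27.875, f₂=-101.
(h/2)·[f₀ + 2f₁ + f₂] = 0.75·(-158.75) = -119.0625.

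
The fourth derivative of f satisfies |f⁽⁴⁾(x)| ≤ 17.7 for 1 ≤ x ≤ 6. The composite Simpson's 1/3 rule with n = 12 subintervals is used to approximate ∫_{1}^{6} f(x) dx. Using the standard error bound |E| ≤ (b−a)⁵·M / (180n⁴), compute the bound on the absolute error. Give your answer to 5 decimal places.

0.01482

|E| ≤ (5)⁵·17.7 / (180·12⁴) = 55312.5/3732480 = 0.01482.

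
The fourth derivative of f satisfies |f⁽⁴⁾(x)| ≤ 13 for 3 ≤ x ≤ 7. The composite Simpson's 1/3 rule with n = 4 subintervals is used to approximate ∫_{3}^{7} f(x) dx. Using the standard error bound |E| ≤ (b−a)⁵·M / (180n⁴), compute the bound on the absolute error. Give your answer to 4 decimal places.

0.2889

|E| ≤ (4)⁵·13 / (180·4⁴) = 13312/46080 = 0.2889.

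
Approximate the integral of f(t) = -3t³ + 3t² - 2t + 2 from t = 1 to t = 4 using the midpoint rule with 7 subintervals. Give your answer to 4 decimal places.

h = (4 − 1)/7 = 0.428571.
Midpoints m₁,…,m₇ = 1.214286, 1.642857, 2.071429, 2.5, 2.928571, 3.357143, 3.785714.
f(m₁)=-1.376458, f(m₂)=-6.490889, f(m₃)=-15.934767, f(m₄)=-31.125, f(m₅)=-53.478499, f(m₆)=-84.412172, f(m₇)=-125.342930.
h·[f(m₁) + f(m₂) + f(m₃) + f(m₄) + f(m₅) + f(m₆) + f(m₇)] = 0.428571·(-318.160714) = -136.3546.

-136.3546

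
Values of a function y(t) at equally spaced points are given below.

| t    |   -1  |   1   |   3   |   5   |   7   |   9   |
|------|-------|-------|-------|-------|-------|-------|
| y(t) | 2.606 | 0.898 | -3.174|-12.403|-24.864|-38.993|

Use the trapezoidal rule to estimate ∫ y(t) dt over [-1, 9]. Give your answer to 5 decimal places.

h = 2, n = 5.
(h/2)·[y₀ + 2y₁ + 2y₂ + 2y₃ + 2y₄ + y₅] = 1·(-115.473) = -115.47300.

-115.47300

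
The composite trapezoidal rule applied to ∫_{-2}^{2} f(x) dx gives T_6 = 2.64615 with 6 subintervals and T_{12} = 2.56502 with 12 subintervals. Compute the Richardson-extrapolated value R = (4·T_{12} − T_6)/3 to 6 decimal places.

2.537977

R = (4·T_{12} − T_6) / 3 = (4·2.56502 − 2.64615)/3 = (7.61393)/3 = 2.537977.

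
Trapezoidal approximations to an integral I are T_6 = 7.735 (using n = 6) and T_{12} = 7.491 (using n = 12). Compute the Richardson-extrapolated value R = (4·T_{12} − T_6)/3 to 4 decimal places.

7.4097

R = (4·T_{12} − T_6) / 3 = (4·7.491 − 7.735)/3 = (22.229)/3 = 7.4097.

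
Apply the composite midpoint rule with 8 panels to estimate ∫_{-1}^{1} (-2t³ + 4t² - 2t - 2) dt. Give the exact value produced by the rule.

-1.375

h = (1 − (-1))/8 = 0.25.
Midpoints m₁,…,m₈ = -0.875, -0.625, -0.375, -0.125, 0.125, 0.375, 0.625, 0.875.
f(m₁)=4.15234375, f(m₂)=1.30078125, f(m₃)=-0.58203125, f(m₄)=-1.68359375, f(m₅)=-2.19140625, f(m₆)=-2.29296875, f(m₇)=-2.17578125, f(m₈)=-2.02734375.
h·[f(m₁) + f(m₂) + f(m₃) + f(m₄) + f(m₅) + f(m₆) + f(m₇) + f(m₈)] = 0.25·(-5.5) = -1.375.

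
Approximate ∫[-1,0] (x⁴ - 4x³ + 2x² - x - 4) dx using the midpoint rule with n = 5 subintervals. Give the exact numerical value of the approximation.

-1.66662

h = (0 − (-1))/5 = 0.2.
Midpoints m₁,…,m₅ = -0.9, -0.7, -0.5, -0.3, -0.1.
f(m₁)=2.0921, f(m₂)=-0.7079, f(m₃)=-2.4375, f(m₄)=-3.4039, f(m₅)=-3.8759.
h·[f(m₁) + f(m₂) + f(m₃) + f(m₄) + f(m₅)] = 0.2·(-8.3331) = -1.66662.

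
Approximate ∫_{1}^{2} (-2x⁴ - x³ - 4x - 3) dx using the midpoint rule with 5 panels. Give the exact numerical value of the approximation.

h = (2 − 1)/5 = 0.2.
Midpoints m₁,…,m₅ = 1.1, 1.3, 1.5, 1.7, 1.9.
f(m₁)=-11.6592, f(m₂)=-16.1092, f(m₃)=-22.5, f(m₄)=-31.4172, f(m₅)=-43.5232.
h·[f(m₁) + f(m₂) + f(m₃) + f(m₄) + f(m₅)] = 0.2·(-125.2088) = -25.04176.

-25.04176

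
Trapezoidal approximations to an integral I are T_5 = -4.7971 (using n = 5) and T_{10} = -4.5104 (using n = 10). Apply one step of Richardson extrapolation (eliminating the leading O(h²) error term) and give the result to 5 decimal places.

R = (4·T_{10} − T_5) / 3 = (4·(-4.5104) − (-4.7971))/3 = (-13.2445)/3 = -4.41483.

-4.41483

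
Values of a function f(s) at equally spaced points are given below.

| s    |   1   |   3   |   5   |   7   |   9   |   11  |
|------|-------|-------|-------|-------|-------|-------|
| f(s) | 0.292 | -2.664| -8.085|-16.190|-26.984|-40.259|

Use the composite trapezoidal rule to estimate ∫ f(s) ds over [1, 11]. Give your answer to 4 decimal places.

-147.8130

h = 2, n = 5.
(h/2)·[y₀ + 2y₁ + 2y₂ + 2y₃ + 2y₄ + y₅] = 1·(-147.813) = -147.8130.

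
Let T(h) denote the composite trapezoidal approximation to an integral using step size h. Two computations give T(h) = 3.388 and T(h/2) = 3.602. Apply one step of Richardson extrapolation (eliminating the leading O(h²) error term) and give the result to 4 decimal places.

R = (4·T(h/2) − T(h)) / 3 = (4·3.602 − 3.388)/3 = (11.020)/3 = 3.6733.

3.6733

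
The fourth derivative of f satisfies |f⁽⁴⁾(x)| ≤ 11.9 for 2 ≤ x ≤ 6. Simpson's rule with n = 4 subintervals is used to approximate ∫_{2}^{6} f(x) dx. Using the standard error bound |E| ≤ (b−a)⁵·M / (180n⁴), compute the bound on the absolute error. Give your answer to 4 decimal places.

0.2644

|E| ≤ (4)⁵·11.9 / (180·4⁴) = 12185.6/46080 = 0.2644.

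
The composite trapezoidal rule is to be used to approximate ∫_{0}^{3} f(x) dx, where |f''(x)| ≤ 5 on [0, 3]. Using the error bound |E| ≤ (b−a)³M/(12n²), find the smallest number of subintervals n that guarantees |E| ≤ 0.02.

24

Need 135/(12n²) ≤ 0.02.
n² ≥ 135/(12·0.02) = 562.5 ⇒ n ≥ 23.7171, so the smallest n is 24.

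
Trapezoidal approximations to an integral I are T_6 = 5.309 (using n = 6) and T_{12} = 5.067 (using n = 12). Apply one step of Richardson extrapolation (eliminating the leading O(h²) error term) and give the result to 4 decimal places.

4.9863

R = (4·T_{12} − T_6) / 3 = (4·5.067 − 5.309)/3 = (14.959)/3 = 4.9863.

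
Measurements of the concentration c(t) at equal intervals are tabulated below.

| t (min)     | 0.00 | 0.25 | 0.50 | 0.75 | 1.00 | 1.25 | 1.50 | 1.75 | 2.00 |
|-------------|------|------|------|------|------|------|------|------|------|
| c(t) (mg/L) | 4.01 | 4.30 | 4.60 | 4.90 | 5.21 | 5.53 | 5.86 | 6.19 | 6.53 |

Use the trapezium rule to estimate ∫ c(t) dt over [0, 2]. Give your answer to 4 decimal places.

h = 0.25, n = 8.
(h/2)·[y₀ + 2y₁ + 2y₂ + 2y₃ + 2y₄ + 2y₅ + 2y₆ + 2y₇ + y₈] = 0.125·(83.72) = 10.4650.

10.4650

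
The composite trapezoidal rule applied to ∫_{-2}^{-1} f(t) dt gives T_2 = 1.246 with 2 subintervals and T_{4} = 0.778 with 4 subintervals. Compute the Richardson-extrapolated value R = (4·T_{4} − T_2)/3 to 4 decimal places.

0.6220

R = (4·T_{4} − T_2) / 3 = (4·0.778 − 1.246)/3 = (1.866)/3 = 0.6220.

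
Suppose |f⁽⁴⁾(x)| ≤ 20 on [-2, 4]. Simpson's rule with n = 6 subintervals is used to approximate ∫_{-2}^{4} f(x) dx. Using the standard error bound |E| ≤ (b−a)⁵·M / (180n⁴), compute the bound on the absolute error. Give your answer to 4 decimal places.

0.6667

|E| ≤ (6)⁵·20 / (180·6⁴) = 155520/233280 = 0.6667.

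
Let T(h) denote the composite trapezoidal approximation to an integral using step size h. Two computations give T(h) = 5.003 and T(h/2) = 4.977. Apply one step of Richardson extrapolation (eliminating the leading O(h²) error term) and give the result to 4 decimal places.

4.9683

R = (4·T(h/2) − T(h)) / 3 = (4·4.977 − 5.003)/3 = (14.905)/3 = 4.9683.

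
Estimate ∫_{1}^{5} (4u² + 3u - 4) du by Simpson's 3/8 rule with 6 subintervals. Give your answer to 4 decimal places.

h = (5 − 1)/6 = 0.666667.
Nodes u₀,…,u₆ = 1, 1.666667, 2.333333, 3, 3.666667, 4.333333, 5.
f(u) = 4u² + 3u - 4: f₀=3, f₁=12.111111, f₂=24.777778, f₃=41, f₄=60.777778, f₅=84.111111, f₆=111.
(3h/8)·[f₀ + 3f₁ + 3f₂ + 2f₃ + 3f₄ + 3f₅ + f₆] = 0.25·(741.333333) = 185.3333.

185.3333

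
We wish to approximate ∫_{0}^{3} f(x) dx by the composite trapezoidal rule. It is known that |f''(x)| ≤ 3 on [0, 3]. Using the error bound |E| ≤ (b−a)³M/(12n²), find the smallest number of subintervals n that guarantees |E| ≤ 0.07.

Need 81/(12n²) ≤ 0.07.
n² ≥ 81/(12·0.07) = 96.4286 ⇒ n ≥ 9.8198, so the smallest n is 10.

10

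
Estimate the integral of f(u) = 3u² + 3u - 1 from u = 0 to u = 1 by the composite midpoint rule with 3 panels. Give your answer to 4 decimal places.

h = (1 − 0)/3 = 0.333333.
Midpoints m₁,…,m₃ = 0.166667, 0.5, 0.833333.
f(m₁)=-0.416667, f(m₂)=1.25, f(m₃)=3.583333.
h·[f(m₁) + f(m₂) + f(m₃)] = 0.333333·(4.416667) = 1.4722.

1.4722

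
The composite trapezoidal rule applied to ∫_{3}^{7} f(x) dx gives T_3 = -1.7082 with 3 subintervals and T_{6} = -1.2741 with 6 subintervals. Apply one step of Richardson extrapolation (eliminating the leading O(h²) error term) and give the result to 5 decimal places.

R = (4·T_{6} − T_3) / 3 = (4·(-1.2741) − (-1.7082))/3 = (-3.3882)/3 = -1.12940.

-1.12940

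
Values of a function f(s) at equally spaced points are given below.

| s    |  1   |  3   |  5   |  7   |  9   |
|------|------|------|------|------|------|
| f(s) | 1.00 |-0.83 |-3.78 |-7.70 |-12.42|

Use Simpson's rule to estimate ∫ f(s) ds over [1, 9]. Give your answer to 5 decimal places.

-35.40000

h = 2, n = 4.
(h/3)·[y₀ + 4y₁ + 2y₂ + 4y₃ + y₄] = 0.666667·(-53.10) = -35.40000.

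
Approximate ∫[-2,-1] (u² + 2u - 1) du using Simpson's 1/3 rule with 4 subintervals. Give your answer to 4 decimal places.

h = (-1 − (-2))/4 = 0.25.
Nodes u₀,…,u₄ = -2, -1.75, -1.5, -1.25, -1.
f(u) = u² + 2u - 1: f₀=-1, f₁=-1.4375, f₂=-1.75, f₃=-1.9375, f₄=-2.
(h/3)·[f₀ + 4f₁ + 2f₂ + 4f₃ + f₄] = 0.083333·(-20) = -1.6667.

-1.6667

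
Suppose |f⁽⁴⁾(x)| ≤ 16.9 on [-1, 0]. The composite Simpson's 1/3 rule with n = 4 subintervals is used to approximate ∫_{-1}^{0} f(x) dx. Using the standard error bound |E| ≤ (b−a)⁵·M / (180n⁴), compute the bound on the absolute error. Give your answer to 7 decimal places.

0.0003668

|E| ≤ (1)⁵·16.9 / (180·4⁴) = 16.9/46080 = 0.0003668.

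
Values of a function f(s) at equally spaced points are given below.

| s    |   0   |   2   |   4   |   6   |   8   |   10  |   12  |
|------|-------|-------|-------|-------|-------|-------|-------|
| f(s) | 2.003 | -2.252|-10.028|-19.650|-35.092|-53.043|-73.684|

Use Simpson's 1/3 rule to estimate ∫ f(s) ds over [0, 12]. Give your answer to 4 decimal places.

h = 2, n = 6.
(h/3)·[y₀ + 4y₁ + 2y₂ + 4y₃ + 2y₄ + 4y₅ + y₆] = 0.666667·(-461.701) = -307.8007.

-307.8007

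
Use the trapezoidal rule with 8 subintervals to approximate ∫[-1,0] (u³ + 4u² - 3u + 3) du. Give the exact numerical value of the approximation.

5.58984375

h = (0 − (-1))/8 = 0.125.
Nodes u₀,…,u₈ = -1, -0.875, -0.75, -0.625, -0.5, -0.375, -0.25, -0.125, 0.
f(u) = u³ + 4u² - 3u + 3: f₀=9, f₁=8.017578125, f₂=7.078125, f₃=6.193359375, f₄=5.375, f₅=4.634765625, f₆=3.984375, f₇=3.435546875, f₈=3.
(h/2)·[f₀ + 2f₁ + 2f₂ + 2f₃ + 2f₄ + 2f₅ + 2f₆ + 2f₇ + f₈] = 0.0625·(89.4375) = 5.58984375.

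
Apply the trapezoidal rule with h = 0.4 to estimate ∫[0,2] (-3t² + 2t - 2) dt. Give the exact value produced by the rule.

-8.16

h = (2 − 0)/5 = 0.4.
Nodes t₀,…,t₅ = 0, 0.4, 0.8, 1.2, 1.6, 2.
f(t) = -3t² + 2t - 2: f₀=-2, f₁=-1.68, f₂=-2.32, f₃=-3.92, f₄=-6.48, f₅=-10.
(h/2)·[f₀ + 2f₁ + 2f₂ + 2f₃ + 2f₄ + f₅] = 0.2·(-40.8) = -8.16.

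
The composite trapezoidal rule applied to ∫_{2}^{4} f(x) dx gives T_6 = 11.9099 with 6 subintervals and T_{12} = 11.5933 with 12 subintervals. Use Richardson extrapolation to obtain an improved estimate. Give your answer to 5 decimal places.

R = (4·T_{12} − T_6) / 3 = (4·11.5933 − 11.9099)/3 = (34.4633)/3 = 11.48777.

11.48777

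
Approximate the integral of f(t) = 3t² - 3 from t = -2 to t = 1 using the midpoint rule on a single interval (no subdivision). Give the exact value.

-6.75

M = (b−a)·f(-0.5) = 3·(-2.25) = -6.75.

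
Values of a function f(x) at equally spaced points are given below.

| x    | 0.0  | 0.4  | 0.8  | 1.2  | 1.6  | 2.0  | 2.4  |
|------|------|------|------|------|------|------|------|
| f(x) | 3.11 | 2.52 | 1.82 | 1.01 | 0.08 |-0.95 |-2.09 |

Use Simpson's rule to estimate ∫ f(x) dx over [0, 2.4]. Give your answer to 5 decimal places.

2.01867

h = 0.4, n = 6.
(h/3)·[y₀ + 4y₁ + 2y₂ + 4y₃ + 2y₄ + 4y₅ + y₆] = 0.133333·(15.14) = 2.01867.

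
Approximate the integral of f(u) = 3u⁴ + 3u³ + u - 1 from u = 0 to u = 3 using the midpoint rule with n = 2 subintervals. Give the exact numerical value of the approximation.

h = (3 − 0)/2 = 1.5.
Midpoints m₁,…,m₂ = 0.75, 2.25.
f(m₁)=1.96484375, f(m₂)=112.30859375.
h·[f(m₁) + f(m₂)] = 1.5·(114.2734375) = 171.41015625.

171.41015625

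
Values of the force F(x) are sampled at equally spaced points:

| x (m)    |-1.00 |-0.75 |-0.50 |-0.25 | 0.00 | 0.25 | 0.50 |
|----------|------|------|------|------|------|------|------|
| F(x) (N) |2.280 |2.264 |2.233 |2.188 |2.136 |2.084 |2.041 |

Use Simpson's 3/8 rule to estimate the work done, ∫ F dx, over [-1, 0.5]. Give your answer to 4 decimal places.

h = 0.25, n = 6.
(3h/8)·[y₀ + 3y₁ + 3y₂ + 2y₃ + 3y₄ + 3y₅ + y₆] = 0.09375·(34.848) = 3.2670.

3.2670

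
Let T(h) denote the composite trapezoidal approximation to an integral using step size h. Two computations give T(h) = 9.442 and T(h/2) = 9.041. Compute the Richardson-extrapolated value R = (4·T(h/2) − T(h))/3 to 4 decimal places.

R = (4·T(h/2) − T(h)) / 3 = (4·9.041 − 9.442)/3 = (26.722)/3 = 8.9073.

8.9073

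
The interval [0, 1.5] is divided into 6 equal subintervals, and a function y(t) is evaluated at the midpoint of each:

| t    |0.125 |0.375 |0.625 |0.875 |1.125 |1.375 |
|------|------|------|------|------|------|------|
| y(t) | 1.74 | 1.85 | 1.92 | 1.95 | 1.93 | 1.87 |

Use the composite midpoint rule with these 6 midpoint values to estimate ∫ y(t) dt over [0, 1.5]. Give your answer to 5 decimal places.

2.81500

h = 0.25, n = 6.
h·[y(m₁) + y(m₂) + y(m₃) + y(m₄) + y(m₅) + y(m₆)] = 0.25·(11.26) = 2.81500.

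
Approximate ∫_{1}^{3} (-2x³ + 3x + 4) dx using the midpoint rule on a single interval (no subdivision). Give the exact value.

-12

M = (b−a)·f(2) = 2·(-6) = -12.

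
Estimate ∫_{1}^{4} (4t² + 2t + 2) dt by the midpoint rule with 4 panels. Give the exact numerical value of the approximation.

104.4375

h = (4 − 1)/4 = 0.75.
Midpoints m₁,…,m₄ = 1.375, 2.125, 2.875, 3.625.
f(m₁)=12.3125, f(m₂)=24.3125, f(m₃)=40.8125, f(m₄)=61.8125.
h·[f(m₁) + f(m₂) + f(m₃) + f(m₄)] = 0.75·(139.25) = 104.4375.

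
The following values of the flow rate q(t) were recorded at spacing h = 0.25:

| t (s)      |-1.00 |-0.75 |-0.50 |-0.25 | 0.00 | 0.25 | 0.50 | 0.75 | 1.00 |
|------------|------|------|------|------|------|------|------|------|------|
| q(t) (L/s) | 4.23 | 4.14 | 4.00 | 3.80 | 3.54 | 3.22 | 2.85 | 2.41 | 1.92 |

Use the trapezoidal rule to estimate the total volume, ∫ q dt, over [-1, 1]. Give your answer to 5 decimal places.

h = 0.25, n = 8.
(h/2)·[y₀ + 2y₁ + 2y₂ + 2y₃ + 2y₄ + 2y₅ + 2y₆ + 2y₇ + y₈] = 0.125·(54.07) = 6.75875.

6.75875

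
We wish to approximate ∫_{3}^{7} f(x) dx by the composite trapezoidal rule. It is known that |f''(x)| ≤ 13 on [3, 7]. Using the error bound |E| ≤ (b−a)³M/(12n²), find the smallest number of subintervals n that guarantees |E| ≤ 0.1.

27

Need 832/(12n²) ≤ 0.1.
n² ≥ 832/(12·0.1) = 693.333 ⇒ n ≥ 26.3312, so the smallest n is 27.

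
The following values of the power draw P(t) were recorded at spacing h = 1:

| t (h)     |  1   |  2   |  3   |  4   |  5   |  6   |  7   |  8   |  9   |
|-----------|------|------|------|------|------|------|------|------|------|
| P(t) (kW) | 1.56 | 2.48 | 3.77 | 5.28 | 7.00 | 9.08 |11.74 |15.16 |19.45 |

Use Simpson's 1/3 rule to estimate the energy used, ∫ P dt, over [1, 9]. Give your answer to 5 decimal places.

h = 1, n = 8.
(h/3)·[y₀ + 4y₁ + 2y₂ + 4y₃ + 2y₄ + 4y₅ + 2y₆ + 4y₇ + y₈] = 0.333333·(194.03) = 64.67667.

64.67667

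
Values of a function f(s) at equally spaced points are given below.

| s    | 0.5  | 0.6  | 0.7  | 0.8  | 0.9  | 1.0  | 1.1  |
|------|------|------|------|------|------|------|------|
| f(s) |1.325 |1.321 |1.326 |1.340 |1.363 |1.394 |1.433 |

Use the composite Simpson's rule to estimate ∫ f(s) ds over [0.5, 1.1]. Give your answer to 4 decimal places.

h = 0.1, n = 6.
(h/3)·[y₀ + 4y₁ + 2y₂ + 4y₃ + 2y₄ + 4y₅ + y₆] = 0.033333·(24.356) = 0.8119.

0.8119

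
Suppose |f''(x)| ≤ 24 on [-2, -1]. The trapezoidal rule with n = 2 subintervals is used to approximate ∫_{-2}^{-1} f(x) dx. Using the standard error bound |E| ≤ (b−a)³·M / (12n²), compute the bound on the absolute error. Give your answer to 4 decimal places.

|E| ≤ (1)³·24 / (12·2²) = 24/48 = 0.5000.

0.5000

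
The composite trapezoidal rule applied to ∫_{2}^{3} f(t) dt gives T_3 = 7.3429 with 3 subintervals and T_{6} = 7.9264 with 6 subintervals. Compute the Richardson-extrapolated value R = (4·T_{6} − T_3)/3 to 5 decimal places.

8.12090

R = (4·T_{6} − T_3) / 3 = (4·7.9264 − 7.3429)/3 = (24.3627)/3 = 8.12090.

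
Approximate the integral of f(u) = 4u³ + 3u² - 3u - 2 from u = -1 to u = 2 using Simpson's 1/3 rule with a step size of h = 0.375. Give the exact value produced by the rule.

13.5

h = (2 − (-1))/8 = 0.375.
Nodes u₀,…,u₈ = -1, -0.625, -0.25, 0.125, 0.5, 0.875, 1.25, 1.625, 2.
f(u) = 4u³ + 3u² - 3u - 2: f₀=0, f₁=0.0703125, f₂=-1.125, f₃=-2.3203125, f₄=-2.25, f₅=0.3515625, f₆=6.75, f₇=18.2109375, f₈=36.
(h/3)·[f₀ + 4f₁ + 2f₂ + 4f₃ + 2f₄ + 4f₅ + 2f₆ + 4f₇ + f₈] = 0.125·(108) = 13.5.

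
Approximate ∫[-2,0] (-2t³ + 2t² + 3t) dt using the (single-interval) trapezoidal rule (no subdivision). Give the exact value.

T = (b−a)/2 · [f(-2) + f(0)] = 1·[18 + 0] = 18.

18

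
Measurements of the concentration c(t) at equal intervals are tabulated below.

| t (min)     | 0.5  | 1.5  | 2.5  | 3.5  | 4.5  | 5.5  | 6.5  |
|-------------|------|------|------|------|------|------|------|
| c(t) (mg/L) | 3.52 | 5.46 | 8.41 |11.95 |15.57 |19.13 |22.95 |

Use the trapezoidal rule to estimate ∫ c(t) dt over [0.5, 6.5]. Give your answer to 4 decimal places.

73.7550

h = 1, n = 6.
(h/2)·[y₀ + 2y₁ + 2y₂ + 2y₃ + 2y₄ + 2y₅ + y₆] = 0.5·(147.51) = 73.7550.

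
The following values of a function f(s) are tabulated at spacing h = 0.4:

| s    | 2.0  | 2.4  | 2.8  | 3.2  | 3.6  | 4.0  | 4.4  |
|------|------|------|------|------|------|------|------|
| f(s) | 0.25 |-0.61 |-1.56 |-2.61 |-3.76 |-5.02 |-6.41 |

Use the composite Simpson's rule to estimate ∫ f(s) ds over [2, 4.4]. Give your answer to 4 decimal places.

h = 0.4, n = 6.
(h/3)·[y₀ + 4y₁ + 2y₂ + 4y₃ + 2y₄ + 4y₅ + y₆] = 0.133333·(-49.76) = -6.6347.

-6.6347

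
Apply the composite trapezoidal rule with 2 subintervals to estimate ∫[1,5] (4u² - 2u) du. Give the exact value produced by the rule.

152

h = (5 − 1)/2 = 2.
Nodes u₀,…,u₂ = 1, 3, 5.
f(u) = 4u² - 2u: f₀=2, f₁=30, f₂=90.
(h/2)·[f₀ + 2f₁ + f₂] = 1·(152) = 152.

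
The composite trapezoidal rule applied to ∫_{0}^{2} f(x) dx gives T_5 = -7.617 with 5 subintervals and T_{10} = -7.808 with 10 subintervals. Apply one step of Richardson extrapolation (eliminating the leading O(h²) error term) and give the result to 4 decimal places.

-7.8717

R = (4·T_{10} − T_5) / 3 = (4·(-7.808) − (-7.617))/3 = (-23.615)/3 = -7.8717.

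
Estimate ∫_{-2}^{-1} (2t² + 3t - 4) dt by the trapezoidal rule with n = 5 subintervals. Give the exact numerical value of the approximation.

h = (-1 − (-2))/5 = 0.2.
Nodes t₀,…,t₅ = -2, -1.8, -1.6, -1.4, -1.2, -1.
f(t) = 2t² + 3t - 4: f₀=-2, f₁=-2.92, f₂=-3.68, f₃=-4.28, f₄=-4.72, f₅=-5.
(h/2)·[f₀ + 2f₁ + 2f₂ + 2f₃ + 2f₄ + f₅] = 0.1·(-38.2) = -3.82.

-3.82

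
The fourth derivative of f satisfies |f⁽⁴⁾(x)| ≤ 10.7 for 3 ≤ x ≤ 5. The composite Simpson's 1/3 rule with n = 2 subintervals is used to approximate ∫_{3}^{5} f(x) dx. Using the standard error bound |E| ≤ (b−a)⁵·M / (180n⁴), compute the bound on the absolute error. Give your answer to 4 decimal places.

|E| ≤ (2)⁵·10.7 / (180·2⁴) = 342.4/2880 = 0.1189.

0.1189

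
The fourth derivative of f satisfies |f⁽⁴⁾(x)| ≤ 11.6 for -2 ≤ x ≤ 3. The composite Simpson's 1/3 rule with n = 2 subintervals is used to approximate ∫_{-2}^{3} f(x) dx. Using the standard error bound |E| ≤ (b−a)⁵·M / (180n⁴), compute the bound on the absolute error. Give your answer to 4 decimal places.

|E| ≤ (5)⁵·11.6 / (180·2⁴) = 36250/2880 = 12.5868.

12.5868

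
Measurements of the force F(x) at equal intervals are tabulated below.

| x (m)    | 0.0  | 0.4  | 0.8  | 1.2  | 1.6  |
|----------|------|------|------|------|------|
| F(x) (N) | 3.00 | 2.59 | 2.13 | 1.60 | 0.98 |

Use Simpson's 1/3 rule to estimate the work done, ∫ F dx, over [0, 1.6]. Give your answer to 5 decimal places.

3.33333

h = 0.4, n = 4.
(h/3)·[y₀ + 4y₁ + 2y₂ + 4y₃ + y₄] = 0.133333·(25.00) = 3.33333.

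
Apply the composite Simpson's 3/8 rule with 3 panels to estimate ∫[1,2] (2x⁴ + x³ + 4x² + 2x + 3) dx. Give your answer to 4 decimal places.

h = (2 − 1)/3 = 0.333333.
Nodes x₀,…,x₃ = 1, 1.333333, 1.666667, 2.
f(x) = 2x⁴ + x³ + 4x² + 2x + 3: f₀=12, f₁=21.469136, f₂=37.506173, f₃=63.
(3h/8)·[f₀ + 3f₁ + 3f₂ + f₃] = 0.125·(251.925926) = 31.4907.

31.4907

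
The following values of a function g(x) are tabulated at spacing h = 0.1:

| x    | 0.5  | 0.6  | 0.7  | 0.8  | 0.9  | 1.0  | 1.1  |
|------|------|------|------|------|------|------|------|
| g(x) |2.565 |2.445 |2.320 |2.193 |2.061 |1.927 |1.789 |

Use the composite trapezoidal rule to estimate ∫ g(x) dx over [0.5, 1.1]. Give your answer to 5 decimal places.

h = 0.1, n = 6.
(h/2)·[y₀ + 2y₁ + 2y₂ + 2y₃ + 2y₄ + 2y₅ + y₆] = 0.05·(26.246) = 1.31230.

1.31230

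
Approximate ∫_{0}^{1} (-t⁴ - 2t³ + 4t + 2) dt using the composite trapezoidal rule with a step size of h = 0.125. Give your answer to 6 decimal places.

3.286987

h = (1 − 0)/8 = 0.125.
Nodes t₀,…,t₈ = 0, 0.125, 0.25, 0.375, 0.5, 0.625, 0.75, 0.875, 1.
f(t) = -t⁴ - 2t³ + 4t + 2: f₀=2, f₁=2.495849609375, f₂=2.96484375, f₃=3.374755859375, f₄=3.6875, f₅=3.859130859375, f₆=3.83984375, f₇=3.573974609375, f₈=3.
(h/2)·[f₀ + 2f₁ + 2f₂ + 2f₃ + 2f₄ + 2f₅ + 2f₆ + 2f₇ + f₈] = 0.0625·(52.591796875) = 3.286987.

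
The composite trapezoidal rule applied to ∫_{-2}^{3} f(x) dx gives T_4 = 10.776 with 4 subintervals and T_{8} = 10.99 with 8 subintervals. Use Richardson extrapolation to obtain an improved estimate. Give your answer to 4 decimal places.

R = (4·T_{8} − T_4) / 3 = (4·10.99 − 10.776)/3 = (33.184)/3 = 11.0613.

11.0613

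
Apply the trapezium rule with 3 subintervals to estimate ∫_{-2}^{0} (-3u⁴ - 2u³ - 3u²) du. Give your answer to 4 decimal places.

-22.2716

h = (0 − (-2))/3 = 0.666667.
Nodes u₀,…,u₃ = -2, -1.333333, -0.666667, 0.
f(u) = -3u⁴ - 2u³ - 3u²: f₀=-44, f₁=-10.074074, f₂=-1.333333, f₃=0.
(h/2)·[f₀ + 2f₁ + 2f₂ + f₃] = 0.333333·(-66.814815) = -22.2716.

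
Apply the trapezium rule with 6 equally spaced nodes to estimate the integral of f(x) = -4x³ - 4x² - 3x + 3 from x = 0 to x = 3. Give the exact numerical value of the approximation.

h = (3 − 0)/5 = 0.6.
Nodes x₀,…,x₅ = 0, 0.6, 1.2, 1.8, 2.4, 3.
f(x) = -4x³ - 4x² - 3x + 3: f₀=3, f₁=-1.104, f₂=-13.272, f₃=-38.688, f₄=-82.536, f₅=-150.
(h/2)·[f₀ + 2f₁ + 2f₂ + 2f₃ + 2f₄ + f₅] = 0.3·(-418.2) = -125.46.

-125.46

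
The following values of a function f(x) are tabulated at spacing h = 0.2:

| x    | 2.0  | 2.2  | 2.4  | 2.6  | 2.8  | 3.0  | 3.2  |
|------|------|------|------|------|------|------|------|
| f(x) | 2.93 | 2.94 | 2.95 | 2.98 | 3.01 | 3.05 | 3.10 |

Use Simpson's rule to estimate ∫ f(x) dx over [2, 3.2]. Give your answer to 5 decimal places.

h = 0.2, n = 6.
(h/3)·[y₀ + 4y₁ + 2y₂ + 4y₃ + 2y₄ + 4y₅ + y₆] = 0.066667·(53.83) = 3.58867.

3.58867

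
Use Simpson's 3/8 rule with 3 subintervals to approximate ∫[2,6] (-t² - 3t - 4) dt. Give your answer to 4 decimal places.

h = (6 − 2)/3 = 1.333333.
Nodes t₀,…,t₃ = 2, 3.333333, 4.666667, 6.
f(t) = -t² - 3t - 4: f₀=-14, f₁=-25.111111, f₂=-39.777778, f₃=-58.
(3h/8)·[f₀ + 3f₁ + 3f₂ + f₃] = 0.5·(-266.666667) = -133.3333.

-133.3333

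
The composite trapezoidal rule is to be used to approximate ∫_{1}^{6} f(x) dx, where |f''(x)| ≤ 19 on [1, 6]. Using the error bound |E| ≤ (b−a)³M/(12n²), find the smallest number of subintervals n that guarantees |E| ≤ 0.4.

Need 2375/(12n²) ≤ 0.4.
n² ≥ 2375/(12·0.4) = 494.792 ⇒ n ≥ 22.2439, so the smallest n is 23.

23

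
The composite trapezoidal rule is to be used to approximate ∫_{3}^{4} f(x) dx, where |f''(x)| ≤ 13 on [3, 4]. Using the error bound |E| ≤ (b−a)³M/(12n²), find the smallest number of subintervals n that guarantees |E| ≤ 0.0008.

37

Need 13/(12n²) ≤ 0.0008.
n² ≥ 13/(12·0.0008) = 1354.17 ⇒ n ≥ 36.7990, so the smallest n is 37.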